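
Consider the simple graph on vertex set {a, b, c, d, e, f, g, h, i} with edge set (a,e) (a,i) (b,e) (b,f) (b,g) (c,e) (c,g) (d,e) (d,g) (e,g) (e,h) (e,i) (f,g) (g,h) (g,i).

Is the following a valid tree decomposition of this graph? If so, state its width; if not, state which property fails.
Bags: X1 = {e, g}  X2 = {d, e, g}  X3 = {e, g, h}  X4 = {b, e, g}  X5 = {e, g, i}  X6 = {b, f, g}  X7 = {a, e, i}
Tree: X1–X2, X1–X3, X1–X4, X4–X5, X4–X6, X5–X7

No — vertex c appears in no bag.

A tree decomposition must satisfy three properties: every vertex lies in some bag; for every edge, both endpoints lie together in some bag; and for every vertex, the bags containing it form a connected subtree. Here vertex c appears in no bag, so the decomposition is invalid.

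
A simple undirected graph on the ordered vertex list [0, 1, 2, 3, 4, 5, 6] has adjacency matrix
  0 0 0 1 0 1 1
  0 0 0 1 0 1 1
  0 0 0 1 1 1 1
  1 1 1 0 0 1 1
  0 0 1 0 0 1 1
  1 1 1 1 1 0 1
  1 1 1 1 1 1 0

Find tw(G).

A width-3 tree decomposition is:
Bags: B1 = {0, 3, 5, 6}  B2 = {2, 3, 5, 6}  B3 = {1, 3, 5, 6}  B4 = {2, 4, 5, 6}
Tree: B1–B2, B1–B3, B2–B4
Each bag holds 4 vertices, so the decomposition has width 3, which upper-bounds the treewidth. On the other hand G contains the 4-clique {0, 3, 5, 6}. A clique must lie in a single bag of any decomposition, so no decomposition can have width below 3. Hence tw(G) = 3 exactly.

3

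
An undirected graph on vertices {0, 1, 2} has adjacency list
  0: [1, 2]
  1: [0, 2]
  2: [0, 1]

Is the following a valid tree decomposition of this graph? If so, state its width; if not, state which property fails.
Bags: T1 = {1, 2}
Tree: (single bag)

No — vertex 0 appears in no bag.

A tree decomposition must satisfy three properties: every vertex lies in some bag; for every edge, both endpoints lie together in some bag; and for every vertex, the bags containing it form a connected subtree. Here vertex 0 appears in no bag, so the decomposition is invalid.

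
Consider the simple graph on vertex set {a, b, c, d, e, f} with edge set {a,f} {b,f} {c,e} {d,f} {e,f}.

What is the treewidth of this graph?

1

A width-1 tree decomposition is:
Bags: B1 = {c, e}  B2 = {e, f}  B3 = {d, f}  B4 = {a, f}  B5 = {b, f}
Tree: B1–B2, B2–B3, B3–B4, B2–B5
The largest bag has 2 vertices, giving width 1; this decomposition certifies tw(G) ≤ 1. Any graph with an edge has treewidth ≥ 1, and G has the edge c–e. Hence tw(G) = 1 exactly.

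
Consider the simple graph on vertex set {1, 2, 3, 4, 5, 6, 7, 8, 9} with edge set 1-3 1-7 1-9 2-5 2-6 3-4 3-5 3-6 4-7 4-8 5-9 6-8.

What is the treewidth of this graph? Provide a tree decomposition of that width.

Treewidth 3.
One such decomposition:
Bags: B1 = {1, 4, 7, 9}  B2 = {1, 3, 4, 9}  B3 = {3, 4, 5, 9}  B4 = {3, 4, 5, 8}  B5 = {3, 5, 6, 8}  B6 = {2, 5, 6, 8}
Tree: B1–B2, B2–B3, B3–B4, B4–B5, B5–B6

Each bag holds 4 vertices, so the decomposition has width 3, which upper-bounds the treewidth. For the lower bound: the 4 vertex sets {1,7,9}, {4}, {3}, {2,5,6,8} are disjoint, each induces a connected subgraph, and every pair is joined by at least one edge of G. Contracting each set to a single vertex therefore yields K_{4} as a minor, and since treewidth is minor-monotone, tw(G) ≥ tw(K_{4}) = 3. Therefore the treewidth is 3.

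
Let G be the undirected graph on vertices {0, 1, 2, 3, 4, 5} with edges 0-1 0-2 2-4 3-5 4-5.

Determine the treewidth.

1

A width-1 tree decomposition is:
Bags: B1 = {3, 5}  B2 = {4, 5}  B3 = {2, 4}  B4 = {0, 2}  B5 = {0, 1}
Tree: B1–B2, B2–B3, B3–B4, B4–B5
The largest bag has 2 vertices, giving width 1; this decomposition certifies tw(G) ≤ 1. Any graph with an edge has treewidth ≥ 1, and G has the edge 3–5. The upper and lower bounds meet at 1, so that is the treewidth.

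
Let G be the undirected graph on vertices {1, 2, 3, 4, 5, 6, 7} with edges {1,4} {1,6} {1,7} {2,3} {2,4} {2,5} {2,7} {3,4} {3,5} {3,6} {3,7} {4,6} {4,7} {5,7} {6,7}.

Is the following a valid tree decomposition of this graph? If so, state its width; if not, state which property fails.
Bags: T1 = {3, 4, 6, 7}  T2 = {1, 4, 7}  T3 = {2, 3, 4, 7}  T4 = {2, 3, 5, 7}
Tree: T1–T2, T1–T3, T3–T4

A tree decomposition must satisfy three properties: every vertex lies in some bag; for every edge, both endpoints lie together in some bag; and for every vertex, the bags containing it form a connected subtree. Here edge (6,1) lies in no bag, so the decomposition is invalid.

No — edge (6,1) lies in no bag.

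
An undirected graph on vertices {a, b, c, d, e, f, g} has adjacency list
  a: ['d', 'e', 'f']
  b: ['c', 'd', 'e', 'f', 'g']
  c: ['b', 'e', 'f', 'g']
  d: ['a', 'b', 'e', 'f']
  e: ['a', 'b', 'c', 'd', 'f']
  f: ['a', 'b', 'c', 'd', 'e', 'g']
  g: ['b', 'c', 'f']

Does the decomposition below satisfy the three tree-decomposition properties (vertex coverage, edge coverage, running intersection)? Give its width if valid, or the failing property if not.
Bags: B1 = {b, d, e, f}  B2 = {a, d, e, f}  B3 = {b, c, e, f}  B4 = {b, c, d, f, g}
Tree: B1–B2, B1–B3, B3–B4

No — bags containing vertex d are not connected in the tree.

A tree decomposition must satisfy three properties: every vertex lies in some bag; for every edge, both endpoints lie together in some bag; and for every vertex, the bags containing it form a connected subtree. Here bags containing vertex d are not connected in the tree, so the decomposition is invalid.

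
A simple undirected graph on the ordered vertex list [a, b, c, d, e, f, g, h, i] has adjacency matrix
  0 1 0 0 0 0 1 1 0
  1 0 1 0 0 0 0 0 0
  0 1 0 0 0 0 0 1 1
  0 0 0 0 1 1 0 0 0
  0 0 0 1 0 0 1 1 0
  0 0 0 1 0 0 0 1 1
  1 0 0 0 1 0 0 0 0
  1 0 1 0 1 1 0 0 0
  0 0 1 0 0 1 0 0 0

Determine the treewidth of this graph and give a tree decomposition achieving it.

The largest bag has 4 vertices, giving width 3; this decomposition certifies tw(G) ≤ 3. For the lower bound: the 4 vertex sets {b,c,i}, {f}, {h}, {a,d,e,g} are disjoint, each induces a connected subgraph, and every pair is joined by at least one edge of G. Contracting each set to a single vertex therefore yields K_{4} as a minor, and since treewidth is minor-monotone, tw(G) ≥ tw(K_{4}) = 3. Hence tw(G) = 3 exactly.

Treewidth 3.
One optimal decomposition is:
Bags: B1 = {b, c, f, i}  B2 = {b, c, f, h}  B3 = {a, b, f, h}  B4 = {a, d, f, h}  B5 = {a, d, e, h}  B6 = {a, d, e, g}
Tree: B1–B2, B2–B3, B3–B4, B4–B5, B5–B6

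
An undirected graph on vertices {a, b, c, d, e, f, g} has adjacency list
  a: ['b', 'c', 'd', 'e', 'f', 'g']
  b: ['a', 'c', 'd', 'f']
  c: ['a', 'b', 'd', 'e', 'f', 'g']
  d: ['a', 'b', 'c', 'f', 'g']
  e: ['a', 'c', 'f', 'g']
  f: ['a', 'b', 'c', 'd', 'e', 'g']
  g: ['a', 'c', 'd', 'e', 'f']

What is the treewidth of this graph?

4

A width-4 tree decomposition is:
Bags: B1 = {a, b, c, d, f}  B2 = {a, c, d, f, g}  B3 = {a, c, e, f, g}
Tree: B1–B2, B2–B3
Each bag holds 5 vertices, so the decomposition has width 4, which upper-bounds the treewidth. Conversely, {a, c, d, f, g} is a clique of size 5, and the vertices of any clique must share a bag in every tree decomposition; so some bag has ≥ 5 vertices and tw(G) ≥ 4. Combining the bounds, tw(G) = 4.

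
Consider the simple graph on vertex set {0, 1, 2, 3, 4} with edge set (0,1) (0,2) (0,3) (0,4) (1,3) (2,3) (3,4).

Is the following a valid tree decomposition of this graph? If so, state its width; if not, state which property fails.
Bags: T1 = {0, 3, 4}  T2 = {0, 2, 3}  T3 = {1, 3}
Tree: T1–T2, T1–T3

No — edge (0,1) lies in no bag.

A tree decomposition must satisfy three properties: every vertex lies in some bag; for every edge, both endpoints lie together in some bag; and for every vertex, the bags containing it form a connected subtree. Here edge (0,1) lies in no bag, so the decomposition is invalid.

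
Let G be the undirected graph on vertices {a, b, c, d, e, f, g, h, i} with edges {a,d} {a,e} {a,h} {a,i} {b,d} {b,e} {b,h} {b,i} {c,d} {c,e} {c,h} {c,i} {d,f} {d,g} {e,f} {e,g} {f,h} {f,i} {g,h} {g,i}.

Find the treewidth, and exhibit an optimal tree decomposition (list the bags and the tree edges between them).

Each bag holds 5 vertices, so the decomposition has width 4, which upper-bounds the treewidth. For the lower bound: the 5 vertex sets {b,e}, {a,i}, {g,h}, {d}, {f} are disjoint, each induces a connected subgraph, and every pair is joined by at least one edge of G. Contracting each set to a single vertex therefore yields K_{5} as a minor, and since treewidth is minor-monotone, tw(G) ≥ tw(K_{5}) = 4. Combining the bounds, tw(G) = 4.

Treewidth 4.
One such decomposition:
Bags: B1 = {b, d, e, h, i}  B2 = {a, d, e, h, i}  B3 = {d, e, g, h, i}  B4 = {d, e, f, h, i}  B5 = {c, d, e, h, i}
Tree: B1–B2, B2–B3, B3–B4, B4–B5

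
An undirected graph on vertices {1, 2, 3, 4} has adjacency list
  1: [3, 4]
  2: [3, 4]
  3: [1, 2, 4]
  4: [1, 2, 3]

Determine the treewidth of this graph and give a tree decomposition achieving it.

Treewidth 2.
Bags: B1 = {1, 3, 4}  B2 = {2, 3, 4}
Tree: B1–B2

Each bag holds 3 vertices, so the decomposition has width 2, which upper-bounds the treewidth. Conversely, {1, 3, 4} is a clique of size 3, and the vertices of any clique must share a bag in every tree decomposition; so some bag has ≥ 3 vertices and tw(G) ≥ 2. Combining the bounds, tw(G) = 2.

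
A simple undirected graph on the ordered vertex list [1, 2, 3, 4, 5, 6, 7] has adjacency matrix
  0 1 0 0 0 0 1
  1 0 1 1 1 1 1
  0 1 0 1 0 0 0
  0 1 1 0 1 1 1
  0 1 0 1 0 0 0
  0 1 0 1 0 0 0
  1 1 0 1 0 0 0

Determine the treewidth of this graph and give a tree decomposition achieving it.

Every bag has size at most 3, so the width is 3 − 1 = 2 and tw(G) ≤ 2. Conversely, {1, 2, 7} is a clique of size 3, and the vertices of any clique must share a bag in every tree decomposition; so some bag has ≥ 3 vertices and tw(G) ≥ 2. The upper and lower bounds meet at 2, so that is the treewidth.

Treewidth 2.
Bags: B1 = {2, 4, 7}  B2 = {1, 2, 7}  B3 = {2, 4, 5}  B4 = {2, 3, 4}  B5 = {2, 4, 6}
Tree: B1–B2, B1–B3, B3–B4, B3–B5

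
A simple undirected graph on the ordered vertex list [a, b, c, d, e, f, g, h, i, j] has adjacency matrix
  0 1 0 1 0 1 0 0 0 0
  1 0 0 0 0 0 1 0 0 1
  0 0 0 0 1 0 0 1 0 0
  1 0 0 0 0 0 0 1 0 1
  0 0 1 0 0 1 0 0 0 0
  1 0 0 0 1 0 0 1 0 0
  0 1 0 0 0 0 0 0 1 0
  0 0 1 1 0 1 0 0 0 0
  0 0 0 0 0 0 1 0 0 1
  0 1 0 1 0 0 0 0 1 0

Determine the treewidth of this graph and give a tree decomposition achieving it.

Treewidth 2.
One optimal decomposition is:
Bags: B1 = {c, e, h}  B2 = {e, f, h}  B3 = {d, f, h}  B4 = {a, d, f}  B5 = {a, d, j}  B6 = {a, b, j}  B7 = {b, i, j}  B8 = {b, g, i}
Tree: B1–B2, B2–B3, B3–B4, B4–B5, B5–B6, B6–B7, B7–B8

Every bag has size at most 3, so the width is 3 − 1 = 2 and tw(G) ≤ 2. Since c–e–f–h–c is a cycle in G, G is not acyclic. Forests are exactly the graphs of treewidth ≤ 1, so tw(G) ≥ 2. The upper and lower bounds meet at 2, so that is the treewidth.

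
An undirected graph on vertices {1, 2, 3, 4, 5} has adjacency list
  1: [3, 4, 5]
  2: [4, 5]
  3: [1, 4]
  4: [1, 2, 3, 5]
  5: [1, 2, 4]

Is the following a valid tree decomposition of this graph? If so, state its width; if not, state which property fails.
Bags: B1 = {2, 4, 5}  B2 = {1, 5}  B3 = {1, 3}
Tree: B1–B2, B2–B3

A tree decomposition must satisfy three properties: every vertex lies in some bag; for every edge, both endpoints lie together in some bag; and for every vertex, the bags containing it form a connected subtree. Here edge (4,1) lies in no bag, so the decomposition is invalid.

No — edge (4,1) lies in no bag.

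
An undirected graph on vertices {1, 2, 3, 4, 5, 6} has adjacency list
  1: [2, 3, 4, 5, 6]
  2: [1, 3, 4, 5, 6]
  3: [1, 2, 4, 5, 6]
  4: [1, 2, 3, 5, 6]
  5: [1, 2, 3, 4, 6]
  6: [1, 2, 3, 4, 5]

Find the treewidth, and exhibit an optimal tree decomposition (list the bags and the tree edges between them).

Treewidth 5.
One optimal decomposition is:
Bags: B1 = {1, 2, 3, 4, 5, 6}
Tree: (single bag)

With just one bag of size 6, the width is 6 − 1 = 5, so tw(G) ≤ 5. Conversely, {1, 2, 3, 4, 5, 6} is a clique of size 6, and the vertices of any clique must share a bag in every tree decomposition; so some bag has ≥ 6 vertices and tw(G) ≥ 5. Combining the bounds, tw(G) = 5.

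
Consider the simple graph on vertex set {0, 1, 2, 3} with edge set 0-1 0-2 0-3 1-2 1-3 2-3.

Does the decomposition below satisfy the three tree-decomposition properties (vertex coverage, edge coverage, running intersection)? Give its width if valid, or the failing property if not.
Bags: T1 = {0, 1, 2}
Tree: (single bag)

A tree decomposition must satisfy three properties: every vertex lies in some bag; for every edge, both endpoints lie together in some bag; and for every vertex, the bags containing it form a connected subtree. Here vertex 3 appears in no bag, so the decomposition is invalid.

No — vertex 3 appears in no bag.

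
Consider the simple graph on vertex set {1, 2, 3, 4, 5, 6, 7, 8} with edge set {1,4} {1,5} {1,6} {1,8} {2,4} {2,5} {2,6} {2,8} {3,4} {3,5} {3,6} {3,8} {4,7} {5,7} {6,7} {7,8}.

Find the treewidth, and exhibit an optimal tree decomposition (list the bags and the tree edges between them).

Every bag has size at most 5, so the width is 5 − 1 = 4 and tw(G) ≤ 4. For the lower bound: the 5 vertex sets {2,4}, {6,7}, {3,5}, {1}, {8} are disjoint, each induces a connected subgraph, and every pair is joined by at least one edge of G. Contracting each set to a single vertex therefore yields K_{5} as a minor, and since treewidth is minor-monotone, tw(G) ≥ tw(K_{5}) = 4. The upper and lower bounds meet at 4, so that is the treewidth.

Treewidth 4.
Bags: B1 = {1, 2, 3, 4, 7}  B2 = {1, 2, 3, 6, 7}  B3 = {1, 2, 3, 5, 7}  B4 = {1, 2, 3, 7, 8}
Tree: B1–B2, B2–B3, B3–B4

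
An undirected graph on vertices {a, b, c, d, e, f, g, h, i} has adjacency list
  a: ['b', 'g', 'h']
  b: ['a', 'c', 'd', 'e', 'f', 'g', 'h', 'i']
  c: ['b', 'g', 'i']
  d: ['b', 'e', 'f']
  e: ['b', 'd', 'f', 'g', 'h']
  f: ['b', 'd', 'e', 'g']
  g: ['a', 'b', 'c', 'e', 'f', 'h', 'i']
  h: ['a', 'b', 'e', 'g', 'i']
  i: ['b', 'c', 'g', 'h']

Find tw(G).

3

A width-3 tree decomposition is:
Bags: B1 = {b, e, f, g}  B2 = {b, d, e, f}  B3 = {b, e, g, h}  B4 = {a, b, g, h}  B5 = {b, g, h, i}  B6 = {b, c, g, i}
Tree: B1–B2, B1–B3, B3–B4, B3–B5, B5–B6
Every bag has size at most 4, so the width is 4 − 1 = 3 and tw(G) ≤ 3. Conversely, {b, d, e, f} is a clique of size 4, and the vertices of any clique must share a bag in every tree decomposition; so some bag has ≥ 4 vertices and tw(G) ≥ 3. Therefore the treewidth is 3.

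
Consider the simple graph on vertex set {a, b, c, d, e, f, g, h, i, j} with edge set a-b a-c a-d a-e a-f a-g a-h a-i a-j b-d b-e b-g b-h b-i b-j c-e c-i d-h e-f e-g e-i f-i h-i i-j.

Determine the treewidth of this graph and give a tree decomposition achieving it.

Each bag holds 4 vertices, so the decomposition has width 3, which upper-bounds the treewidth. For the lower bound, the 4 vertices {a, c, e, i} are pairwise adjacent, and any tree decomposition puts a clique entirely inside one bag — forcing width ≥ 3. The upper and lower bounds meet at 3, so that is the treewidth.

Treewidth 3.
One optimal decomposition is:
Bags: B1 = {a, b, e, i}  B2 = {a, b, h, i}  B3 = {a, b, i, j}  B4 = {a, b, e, g}  B5 = {a, c, e, i}  B6 = {a, b, d, h}  B7 = {a, e, f, i}
Tree: B1–B2, B2–B3, B1–B4, B1–B5, B2–B6, B5–B7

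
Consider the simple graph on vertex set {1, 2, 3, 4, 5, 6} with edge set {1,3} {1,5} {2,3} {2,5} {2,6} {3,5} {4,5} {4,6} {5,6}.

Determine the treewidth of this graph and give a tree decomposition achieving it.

Each bag holds 3 vertices, so the decomposition has width 2, which upper-bounds the treewidth. On the other hand G contains the 3-clique {1, 3, 5}. A clique must lie in a single bag of any decomposition, so no decomposition can have width below 2. Therefore the treewidth is 2.

Treewidth 2.
One such decomposition:
Bags: B1 = {1, 3, 5}  B2 = {2, 3, 5}  B3 = {2, 5, 6}  B4 = {4, 5, 6}
Tree: B1–B2, B2–B3, B3–B4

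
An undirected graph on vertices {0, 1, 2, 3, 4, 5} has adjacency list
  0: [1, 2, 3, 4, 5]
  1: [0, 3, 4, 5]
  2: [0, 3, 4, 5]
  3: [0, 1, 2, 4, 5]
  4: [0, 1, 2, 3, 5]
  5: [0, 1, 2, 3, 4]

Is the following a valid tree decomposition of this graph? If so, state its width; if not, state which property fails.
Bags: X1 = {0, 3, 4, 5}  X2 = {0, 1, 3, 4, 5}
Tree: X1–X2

A tree decomposition must satisfy three properties: every vertex lies in some bag; for every edge, both endpoints lie together in some bag; and for every vertex, the bags containing it form a connected subtree. Here vertex 2 appears in no bag, so the decomposition is invalid.

No — vertex 2 appears in no bag.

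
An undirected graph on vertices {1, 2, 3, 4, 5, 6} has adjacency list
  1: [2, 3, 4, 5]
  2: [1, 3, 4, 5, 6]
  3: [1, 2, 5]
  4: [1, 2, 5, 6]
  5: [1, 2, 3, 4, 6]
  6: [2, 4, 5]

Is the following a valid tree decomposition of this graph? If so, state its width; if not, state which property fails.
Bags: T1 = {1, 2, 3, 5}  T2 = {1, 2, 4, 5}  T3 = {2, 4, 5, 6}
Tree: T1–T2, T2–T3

Yes; width 3.

Vertex coverage: the bags together contain {1, 2, 3, 4, 5, 6}, the full vertex set. Edge coverage: each edge of G has both endpoints in at least one bag. Running intersection: for every vertex, the bags containing it form a connected subtree. All three properties hold, so this is a valid tree decomposition of width max|bag| − 1 = 3, and hence tw(G) ≤ 3.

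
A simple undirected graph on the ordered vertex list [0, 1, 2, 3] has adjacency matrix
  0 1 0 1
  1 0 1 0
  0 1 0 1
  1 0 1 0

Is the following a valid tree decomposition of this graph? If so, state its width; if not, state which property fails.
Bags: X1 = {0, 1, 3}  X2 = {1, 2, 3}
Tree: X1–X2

Every vertex of G appears in some bag (union = {0, 1, 2, 3}); every edge is covered by a bag; and for each vertex v the set of bags containing v is connected in the bag tree. The decomposition is therefore valid. The largest bag has 3 vertices, so the width is 2.

Yes; width 2.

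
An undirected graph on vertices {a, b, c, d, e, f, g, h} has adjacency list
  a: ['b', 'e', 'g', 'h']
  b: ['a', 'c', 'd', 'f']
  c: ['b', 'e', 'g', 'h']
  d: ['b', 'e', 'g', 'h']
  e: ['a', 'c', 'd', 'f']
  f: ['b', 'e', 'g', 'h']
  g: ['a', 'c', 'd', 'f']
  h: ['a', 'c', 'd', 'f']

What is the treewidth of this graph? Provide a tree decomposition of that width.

Each bag holds 5 vertices, so the decomposition has width 4, which upper-bounds the treewidth. For the lower bound: the 5 vertex sets {a,e}, {f,g}, {d,h}, {c}, {b} are disjoint, each induces a connected subgraph, and every pair is joined by at least one edge of G. Contracting each set to a single vertex therefore yields K_{5} as a minor, and since treewidth is minor-monotone, tw(G) ≥ tw(K_{5}) = 4. The upper and lower bounds meet at 4, so that is the treewidth.

Treewidth 4.
Bags: B1 = {a, c, d, e, f}  B2 = {a, c, d, f, g}  B3 = {a, c, d, f, h}  B4 = {a, b, c, d, f}
Tree: B1–B2, B2–B3, B3–B4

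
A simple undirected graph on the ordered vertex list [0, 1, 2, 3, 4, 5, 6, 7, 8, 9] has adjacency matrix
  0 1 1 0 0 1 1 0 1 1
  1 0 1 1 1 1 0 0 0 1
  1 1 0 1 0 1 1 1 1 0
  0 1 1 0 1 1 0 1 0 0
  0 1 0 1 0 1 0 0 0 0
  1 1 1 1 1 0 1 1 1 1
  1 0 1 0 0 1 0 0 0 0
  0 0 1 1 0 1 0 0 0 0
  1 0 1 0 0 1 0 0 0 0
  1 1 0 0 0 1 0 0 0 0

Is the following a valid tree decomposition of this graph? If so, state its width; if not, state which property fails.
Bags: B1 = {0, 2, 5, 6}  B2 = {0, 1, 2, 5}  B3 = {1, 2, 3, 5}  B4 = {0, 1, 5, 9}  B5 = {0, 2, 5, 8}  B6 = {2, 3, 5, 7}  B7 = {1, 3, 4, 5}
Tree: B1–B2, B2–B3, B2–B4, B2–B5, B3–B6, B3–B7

Checking the three conditions: (i) the bags cover all of {0, 1, 2, 3, 4, 5, 6, 7, 8, 9}; (ii) for each edge, some bag contains both endpoints; (iii) the bags containing any fixed vertex form a subtree. All hold, so the decomposition is valid with width 4 − 1 = 3.

Yes; width 3.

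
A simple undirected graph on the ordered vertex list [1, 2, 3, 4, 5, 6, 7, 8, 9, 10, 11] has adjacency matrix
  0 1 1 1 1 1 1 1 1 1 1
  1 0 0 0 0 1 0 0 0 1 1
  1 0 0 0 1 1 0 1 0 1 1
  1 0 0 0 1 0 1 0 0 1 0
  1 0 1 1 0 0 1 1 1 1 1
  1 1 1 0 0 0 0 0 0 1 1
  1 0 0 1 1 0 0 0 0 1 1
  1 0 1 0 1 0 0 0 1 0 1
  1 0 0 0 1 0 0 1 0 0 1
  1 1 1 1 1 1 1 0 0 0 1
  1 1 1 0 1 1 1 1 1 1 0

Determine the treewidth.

4

A width-4 tree decomposition is:
Bags: B1 = {1, 3, 5, 10, 11}  B2 = {1, 3, 5, 8, 11}  B3 = {1, 5, 7, 10, 11}  B4 = {1, 5, 8, 9, 11}  B5 = {1, 3, 6, 10, 11}  B6 = {1, 2, 6, 10, 11}  B7 = {1, 4, 5, 7, 10}
Tree: B1–B2, B1–B3, B2–B4, B1–B5, B5–B6, B3–B7
The largest bag has 5 vertices, giving width 4; this decomposition certifies tw(G) ≤ 4. Conversely, {1, 2, 6, 10, 11} is a clique of size 5, and the vertices of any clique must share a bag in every tree decomposition; so some bag has ≥ 5 vertices and tw(G) ≥ 4. The upper and lower bounds meet at 4, so that is the treewidth.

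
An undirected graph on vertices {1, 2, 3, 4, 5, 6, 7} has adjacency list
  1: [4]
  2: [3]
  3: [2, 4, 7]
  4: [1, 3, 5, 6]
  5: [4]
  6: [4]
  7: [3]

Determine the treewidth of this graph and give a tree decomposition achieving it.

The largest bag has 2 vertices, giving width 1; this decomposition certifies tw(G) ≤ 1. G has an edge, so its treewidth is at least 1. Hence tw(G) = 1 exactly.

Treewidth 1.
Bags: B1 = {4, 6}  B2 = {4, 5}  B3 = {3, 4}  B4 = {2, 3}  B5 = {1, 4}  B6 = {3, 7}
Tree: B1–B2, B2–B3, B3–B4, B3–B5, B3–B6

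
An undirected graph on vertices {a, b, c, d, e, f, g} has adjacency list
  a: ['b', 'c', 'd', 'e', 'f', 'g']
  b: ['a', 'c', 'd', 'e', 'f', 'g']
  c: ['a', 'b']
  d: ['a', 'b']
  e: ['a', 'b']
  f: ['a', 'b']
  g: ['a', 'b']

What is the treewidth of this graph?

A width-2 tree decomposition is:
Bags: B1 = {a, b, f}  B2 = {a, b, c}  B3 = {a, b, d}  B4 = {a, b, g}  B5 = {a, b, e}
Tree: B1–B2, B2–B3, B2–B4, B3–B5
The largest bag has 3 vertices, giving width 2; this decomposition certifies tw(G) ≤ 2. Conversely, {a, b, d} is a clique of size 3, and the vertices of any clique must share a bag in every tree decomposition; so some bag has ≥ 3 vertices and tw(G) ≥ 2. Therefore the treewidth is 2.

2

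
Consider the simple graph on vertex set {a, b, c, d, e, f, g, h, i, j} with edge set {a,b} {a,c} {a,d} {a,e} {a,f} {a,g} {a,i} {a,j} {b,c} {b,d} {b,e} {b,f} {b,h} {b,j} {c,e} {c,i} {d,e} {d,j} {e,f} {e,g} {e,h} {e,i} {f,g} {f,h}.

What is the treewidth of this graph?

A width-3 tree decomposition is:
Bags: B1 = {a, e, f, g}  B2 = {a, b, e, f}  B3 = {a, b, d, e}  B4 = {a, b, c, e}  B5 = {b, e, f, h}  B6 = {a, c, e, i}  B7 = {a, b, d, j}
Tree: B1–B2, B2–B3, B3–B4, B2–B5, B4–B6, B3–B7
The largest bag has 4 vertices, giving width 3; this decomposition certifies tw(G) ≤ 3. Conversely, {b, e, f, h} is a clique of size 4, and the vertices of any clique must share a bag in every tree decomposition; so some bag has ≥ 4 vertices and tw(G) ≥ 3. Therefore the treewidth is 3.

3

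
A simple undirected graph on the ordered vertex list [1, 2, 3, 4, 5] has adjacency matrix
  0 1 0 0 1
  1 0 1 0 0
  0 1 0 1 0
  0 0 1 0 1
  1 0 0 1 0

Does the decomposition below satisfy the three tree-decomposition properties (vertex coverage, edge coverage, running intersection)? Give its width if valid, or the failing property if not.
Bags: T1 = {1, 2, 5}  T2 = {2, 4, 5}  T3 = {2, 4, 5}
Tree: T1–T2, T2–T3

No — vertex 3 appears in no bag.

A tree decomposition must satisfy three properties: every vertex lies in some bag; for every edge, both endpoints lie together in some bag; and for every vertex, the bags containing it form a connected subtree. Here vertex 3 appears in no bag, so the decomposition is invalid.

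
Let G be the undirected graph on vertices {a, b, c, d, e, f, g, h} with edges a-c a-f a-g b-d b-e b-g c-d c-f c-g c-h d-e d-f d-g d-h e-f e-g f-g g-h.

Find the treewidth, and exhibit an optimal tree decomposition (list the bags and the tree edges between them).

Treewidth 3.
One optimal decomposition is:
Bags: B1 = {d, e, f, g}  B2 = {c, d, f, g}  B3 = {b, d, e, g}  B4 = {a, c, f, g}  B5 = {c, d, g, h}
Tree: B1–B2, B1–B3, B2–B4, B2–B5

Each bag holds 4 vertices, so the decomposition has width 3, which upper-bounds the treewidth. For the lower bound, the 4 vertices {c, d, g, h} are pairwise adjacent, and any tree decomposition puts a clique entirely inside one bag — forcing width ≥ 3. Combining the bounds, tw(G) = 3.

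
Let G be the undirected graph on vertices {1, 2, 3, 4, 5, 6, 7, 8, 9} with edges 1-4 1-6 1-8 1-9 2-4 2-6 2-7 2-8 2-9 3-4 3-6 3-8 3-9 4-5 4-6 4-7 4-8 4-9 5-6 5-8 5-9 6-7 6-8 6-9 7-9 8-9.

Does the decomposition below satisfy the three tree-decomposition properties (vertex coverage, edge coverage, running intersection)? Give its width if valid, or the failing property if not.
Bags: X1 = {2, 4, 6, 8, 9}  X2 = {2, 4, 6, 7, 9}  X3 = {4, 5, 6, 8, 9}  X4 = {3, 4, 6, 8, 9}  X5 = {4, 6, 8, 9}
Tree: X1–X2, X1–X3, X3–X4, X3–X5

A tree decomposition must satisfy three properties: every vertex lies in some bag; for every edge, both endpoints lie together in some bag; and for every vertex, the bags containing it form a connected subtree. Here vertex 1 appears in no bag, so the decomposition is invalid.

No — vertex 1 appears in no bag.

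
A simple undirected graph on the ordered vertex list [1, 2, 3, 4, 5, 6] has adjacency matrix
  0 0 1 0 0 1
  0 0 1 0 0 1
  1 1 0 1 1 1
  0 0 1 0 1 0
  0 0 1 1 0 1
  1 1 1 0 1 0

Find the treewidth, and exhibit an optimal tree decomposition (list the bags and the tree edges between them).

Treewidth 2.
One such decomposition:
Bags: B1 = {3, 5, 6}  B2 = {3, 4, 5}  B3 = {2, 3, 6}  B4 = {1, 3, 6}
Tree: B1–B2, B1–B3, B3–B4

Each bag holds 3 vertices, so the decomposition has width 2, which upper-bounds the treewidth. Conversely, {3, 4, 5} is a clique of size 3, and the vertices of any clique must share a bag in every tree decomposition; so some bag has ≥ 3 vertices and tw(G) ≥ 2. Combining the bounds, tw(G) = 2.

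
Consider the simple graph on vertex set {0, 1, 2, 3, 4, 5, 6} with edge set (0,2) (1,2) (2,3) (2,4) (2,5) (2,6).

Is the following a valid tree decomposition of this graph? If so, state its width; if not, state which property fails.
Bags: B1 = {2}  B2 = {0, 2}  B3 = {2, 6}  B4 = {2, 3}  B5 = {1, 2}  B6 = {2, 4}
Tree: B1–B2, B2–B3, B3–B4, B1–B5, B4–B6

No — vertex 5 appears in no bag.

A tree decomposition must satisfy three properties: every vertex lies in some bag; for every edge, both endpoints lie together in some bag; and for every vertex, the bags containing it form a connected subtree. Here vertex 5 appears in no bag, so the decomposition is invalid.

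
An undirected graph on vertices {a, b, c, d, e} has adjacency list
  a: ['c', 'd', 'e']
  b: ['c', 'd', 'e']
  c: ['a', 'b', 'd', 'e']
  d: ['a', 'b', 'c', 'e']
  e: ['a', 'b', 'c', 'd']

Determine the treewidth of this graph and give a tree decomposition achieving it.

The largest bag has 4 vertices, giving width 3; this decomposition certifies tw(G) ≤ 3. On the other hand G contains the 4-clique {a, c, d, e}. A clique must lie in a single bag of any decomposition, so no decomposition can have width below 3. Hence tw(G) = 3 exactly.

Treewidth 3.
One such decomposition:
Bags: B1 = {b, c, d, e}  B2 = {a, c, d, e}
Tree: B1–B2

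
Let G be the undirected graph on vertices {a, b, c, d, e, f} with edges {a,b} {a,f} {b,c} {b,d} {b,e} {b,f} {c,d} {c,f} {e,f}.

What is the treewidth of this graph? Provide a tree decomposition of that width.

Treewidth 2.
Bags: B1 = {a, b, f}  B2 = {b, c, f}  B3 = {b, c, d}  B4 = {b, e, f}
Tree: B1–B2, B2–B3, B2–B4

Each bag holds 3 vertices, so the decomposition has width 2, which upper-bounds the treewidth. Conversely, {b, c, d} is a clique of size 3, and the vertices of any clique must share a bag in every tree decomposition; so some bag has ≥ 3 vertices and tw(G) ≥ 2. Hence tw(G) = 2 exactly.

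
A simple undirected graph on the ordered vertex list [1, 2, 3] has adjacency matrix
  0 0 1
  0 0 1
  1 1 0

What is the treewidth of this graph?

1

A width-1 tree decomposition is:
Bags: B1 = {2, 3}  B2 = {1, 3}
Tree: B1–B2
The largest bag has 2 vertices, giving width 1; this decomposition certifies tw(G) ≤ 1. G has an edge, so its treewidth is at least 1. The upper and lower bounds meet at 1, so that is the treewidth.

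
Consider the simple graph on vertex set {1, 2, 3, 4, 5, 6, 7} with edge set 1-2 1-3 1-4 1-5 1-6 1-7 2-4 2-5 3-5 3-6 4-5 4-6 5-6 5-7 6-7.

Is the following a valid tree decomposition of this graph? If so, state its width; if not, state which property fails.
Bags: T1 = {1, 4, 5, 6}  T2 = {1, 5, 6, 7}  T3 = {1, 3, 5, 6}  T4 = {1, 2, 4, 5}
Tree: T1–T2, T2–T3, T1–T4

Every vertex of G appears in some bag (union = {1, 2, 3, 4, 5, 6, 7}); every edge is covered by a bag; and for each vertex v the set of bags containing v is connected in the bag tree. The decomposition is therefore valid. The largest bag has 4 vertices, so the width is 3.

Yes; width 3.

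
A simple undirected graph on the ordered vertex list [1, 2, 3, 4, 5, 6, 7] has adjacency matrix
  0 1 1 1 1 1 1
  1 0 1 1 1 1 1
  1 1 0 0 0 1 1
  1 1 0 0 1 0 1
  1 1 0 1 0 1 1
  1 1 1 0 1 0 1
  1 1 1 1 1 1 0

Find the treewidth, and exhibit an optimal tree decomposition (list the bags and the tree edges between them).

Treewidth 4.
One such decomposition:
Bags: B1 = {1, 2, 5, 6, 7}  B2 = {1, 2, 4, 5, 7}  B3 = {1, 2, 3, 6, 7}
Tree: B1–B2, B1–B3

The largest bag has 5 vertices, giving width 4; this decomposition certifies tw(G) ≤ 4. On the other hand G contains the 5-clique {1, 2, 3, 6, 7}. A clique must lie in a single bag of any decomposition, so no decomposition can have width below 4. Combining the bounds, tw(G) = 4.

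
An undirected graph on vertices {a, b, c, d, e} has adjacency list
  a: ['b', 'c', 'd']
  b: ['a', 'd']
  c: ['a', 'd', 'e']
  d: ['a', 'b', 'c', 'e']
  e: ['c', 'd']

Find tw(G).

2

A width-2 tree decomposition is:
Bags: B1 = {a, c, d}  B2 = {c, d, e}  B3 = {a, b, d}
Tree: B1–B2, B1–B3
Every bag has size at most 3, so the width is 3 − 1 = 2 and tw(G) ≤ 2. For the lower bound, the 3 vertices {c, d, e} are pairwise adjacent, and any tree decomposition puts a clique entirely inside one bag — forcing width ≥ 2. Combining the bounds, tw(G) = 2.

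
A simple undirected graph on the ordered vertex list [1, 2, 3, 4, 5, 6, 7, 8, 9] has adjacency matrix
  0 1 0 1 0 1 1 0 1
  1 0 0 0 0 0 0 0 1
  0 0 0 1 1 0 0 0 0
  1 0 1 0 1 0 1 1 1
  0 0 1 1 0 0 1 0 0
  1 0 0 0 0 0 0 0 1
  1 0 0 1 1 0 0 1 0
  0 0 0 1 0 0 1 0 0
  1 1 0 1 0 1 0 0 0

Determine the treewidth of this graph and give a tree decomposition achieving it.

Each bag holds 3 vertices, so the decomposition has width 2, which upper-bounds the treewidth. On the other hand G contains the 3-clique {1, 2, 9}. A clique must lie in a single bag of any decomposition, so no decomposition can have width below 2. The upper and lower bounds meet at 2, so that is the treewidth.

Treewidth 2.
One such decomposition:
Bags: B1 = {4, 7, 8}  B2 = {4, 5, 7}  B3 = {1, 4, 7}  B4 = {1, 4, 9}  B5 = {1, 6, 9}  B6 = {1, 2, 9}  B7 = {3, 4, 5}
Tree: B1–B2, B1–B3, B3–B4, B4–B5, B5–B6, B2–B7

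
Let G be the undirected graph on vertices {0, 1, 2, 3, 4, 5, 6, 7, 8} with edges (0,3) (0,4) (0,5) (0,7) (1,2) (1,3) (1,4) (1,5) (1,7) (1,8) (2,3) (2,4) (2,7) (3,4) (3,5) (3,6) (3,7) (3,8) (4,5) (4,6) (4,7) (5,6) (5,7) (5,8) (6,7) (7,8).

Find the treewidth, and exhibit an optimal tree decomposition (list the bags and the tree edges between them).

Treewidth 4.
One optimal decomposition is:
Bags: B1 = {1, 3, 4, 5, 7}  B2 = {1, 3, 5, 7, 8}  B3 = {0, 3, 4, 5, 7}  B4 = {3, 4, 5, 6, 7}  B5 = {1, 2, 3, 4, 7}
Tree: B1–B2, B1–B3, B3–B4, B1–B5

The largest bag has 5 vertices, giving width 4; this decomposition certifies tw(G) ≤ 4. For the lower bound, the 5 vertices {1, 3, 5, 7, 8} are pairwise adjacent, and any tree decomposition puts a clique entirely inside one bag — forcing width ≥ 4. Combining the bounds, tw(G) = 4.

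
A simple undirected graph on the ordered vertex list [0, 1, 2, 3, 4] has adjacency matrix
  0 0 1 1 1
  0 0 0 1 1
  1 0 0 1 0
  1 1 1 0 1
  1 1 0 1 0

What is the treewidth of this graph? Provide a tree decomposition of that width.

Treewidth 2.
One optimal decomposition is:
Bags: B1 = {0, 2, 3}  B2 = {0, 3, 4}  B3 = {1, 3, 4}
Tree: B1–B2, B2–B3

The largest bag has 3 vertices, giving width 2; this decomposition certifies tw(G) ≤ 2. On the other hand G contains the 3-clique {0, 2, 3}. A clique must lie in a single bag of any decomposition, so no decomposition can have width below 2. Therefore the treewidth is 2.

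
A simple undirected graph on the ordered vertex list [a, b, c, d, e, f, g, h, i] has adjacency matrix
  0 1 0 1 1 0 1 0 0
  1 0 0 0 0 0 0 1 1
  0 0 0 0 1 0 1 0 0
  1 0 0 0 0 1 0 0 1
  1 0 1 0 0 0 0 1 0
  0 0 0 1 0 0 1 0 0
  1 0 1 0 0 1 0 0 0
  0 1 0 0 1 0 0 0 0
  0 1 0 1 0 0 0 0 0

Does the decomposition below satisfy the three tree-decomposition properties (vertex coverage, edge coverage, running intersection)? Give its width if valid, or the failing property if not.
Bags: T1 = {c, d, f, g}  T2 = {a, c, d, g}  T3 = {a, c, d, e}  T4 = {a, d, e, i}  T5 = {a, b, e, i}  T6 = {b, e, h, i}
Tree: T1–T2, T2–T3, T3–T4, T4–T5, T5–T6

Vertex coverage: the bags together contain {a, b, c, d, e, f, g, h, i}, the full vertex set. Edge coverage: each edge of G has both endpoints in at least one bag. Running intersection: for every vertex, the bags containing it form a connected subtree. All three properties hold, so this is a valid tree decomposition of width max|bag| − 1 = 3, and hence tw(G) ≤ 3.

Yes; width 3.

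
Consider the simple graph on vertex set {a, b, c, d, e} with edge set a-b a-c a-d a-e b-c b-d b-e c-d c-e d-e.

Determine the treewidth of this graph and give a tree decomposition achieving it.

With just one bag of size 5, the width is 5 − 1 = 4, so tw(G) ≤ 4. Conversely, {a, b, c, d, e} is a clique of size 5, and the vertices of any clique must share a bag in every tree decomposition; so some bag has ≥ 5 vertices and tw(G) ≥ 4. The upper and lower bounds meet at 4, so that is the treewidth.

Treewidth 4.
Bags: B1 = {a, b, c, d, e}
Tree: (single bag)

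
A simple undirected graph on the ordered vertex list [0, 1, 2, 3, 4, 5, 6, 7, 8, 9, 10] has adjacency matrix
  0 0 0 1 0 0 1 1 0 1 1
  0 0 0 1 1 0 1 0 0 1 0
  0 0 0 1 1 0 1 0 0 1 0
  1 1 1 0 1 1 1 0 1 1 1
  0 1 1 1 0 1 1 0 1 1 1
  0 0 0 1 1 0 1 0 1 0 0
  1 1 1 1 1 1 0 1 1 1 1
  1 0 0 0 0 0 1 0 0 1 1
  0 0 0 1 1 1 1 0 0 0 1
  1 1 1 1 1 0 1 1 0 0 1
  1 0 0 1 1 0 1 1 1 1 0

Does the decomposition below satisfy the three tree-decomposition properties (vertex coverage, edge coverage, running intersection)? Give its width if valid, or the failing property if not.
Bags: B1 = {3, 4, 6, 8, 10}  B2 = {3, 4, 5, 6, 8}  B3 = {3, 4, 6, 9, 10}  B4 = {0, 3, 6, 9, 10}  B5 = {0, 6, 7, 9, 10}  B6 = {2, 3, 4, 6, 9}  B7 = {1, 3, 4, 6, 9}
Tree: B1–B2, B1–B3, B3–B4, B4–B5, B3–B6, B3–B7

Yes; width 4.

Checking the three conditions: (i) the bags cover all of {0, 1, 2, 3, 4, 5, 6, 7, 8, 9, 10}; (ii) for each edge, some bag contains both endpoints; (iii) the bags containing any fixed vertex form a subtree. All hold, so the decomposition is valid with width 5 − 1 = 4.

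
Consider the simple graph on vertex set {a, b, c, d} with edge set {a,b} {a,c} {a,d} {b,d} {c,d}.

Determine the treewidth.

2

A width-2 tree decomposition is:
Bags: B1 = {a, b, d}  B2 = {a, c, d}
Tree: B1–B2
Each bag holds 3 vertices, so the decomposition has width 2, which upper-bounds the treewidth. On the other hand G contains the 3-clique {a, c, d}. A clique must lie in a single bag of any decomposition, so no decomposition can have width below 2. Therefore the treewidth is 2.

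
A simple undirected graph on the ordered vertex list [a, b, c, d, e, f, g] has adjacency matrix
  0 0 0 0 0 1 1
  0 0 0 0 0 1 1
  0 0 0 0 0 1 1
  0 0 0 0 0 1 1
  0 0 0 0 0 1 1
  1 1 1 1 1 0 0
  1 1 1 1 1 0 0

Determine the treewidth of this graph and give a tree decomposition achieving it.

Treewidth 2.
One optimal decomposition is:
Bags: B1 = {a, f, g}  B2 = {c, f, g}  B3 = {b, f, g}  B4 = {e, f, g}  B5 = {d, f, g}
Tree: B1–B2, B2–B3, B3–B4, B4–B5

The largest bag has 3 vertices, giving width 2; this decomposition certifies tw(G) ≤ 2. Since f–a–g–c–f is a cycle in G, G is not acyclic. Forests are exactly the graphs of treewidth ≤ 1, so tw(G) ≥ 2. Therefore the treewidth is 2.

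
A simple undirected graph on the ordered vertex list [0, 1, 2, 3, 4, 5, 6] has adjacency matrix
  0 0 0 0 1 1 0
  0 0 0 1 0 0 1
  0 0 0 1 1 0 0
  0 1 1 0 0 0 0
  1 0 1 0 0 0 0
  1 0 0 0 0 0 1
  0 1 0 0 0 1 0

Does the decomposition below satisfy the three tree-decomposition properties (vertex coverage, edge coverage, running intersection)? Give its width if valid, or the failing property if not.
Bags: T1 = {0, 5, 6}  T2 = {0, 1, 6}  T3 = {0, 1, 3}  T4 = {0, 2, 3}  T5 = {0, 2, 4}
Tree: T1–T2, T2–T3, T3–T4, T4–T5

Yes; width 2.

Vertex coverage: the bags together contain {0, 1, 2, 3, 4, 5, 6}, the full vertex set. Edge coverage: each edge of G has both endpoints in at least one bag. Running intersection: for every vertex, the bags containing it form a connected subtree. All three properties hold, so this is a valid tree decomposition of width max|bag| − 1 = 2, and hence tw(G) ≤ 2.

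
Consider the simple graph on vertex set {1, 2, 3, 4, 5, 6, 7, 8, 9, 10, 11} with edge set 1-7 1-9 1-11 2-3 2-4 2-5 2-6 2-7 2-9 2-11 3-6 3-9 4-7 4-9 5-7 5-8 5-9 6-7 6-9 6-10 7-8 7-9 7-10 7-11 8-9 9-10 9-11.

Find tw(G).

3

A width-3 tree decomposition is:
Bags: B1 = {2, 7, 9, 11}  B2 = {1, 7, 9, 11}  B3 = {2, 5, 7, 9}  B4 = {5, 7, 8, 9}  B5 = {2, 6, 7, 9}  B6 = {2, 4, 7, 9}  B7 = {6, 7, 9, 10}  B8 = {2, 3, 6, 9}
Tree: B1–B2, B1–B3, B3–B4, B3–B5, B3–B6, B5–B7, B5–B8
The largest bag has 4 vertices, giving width 3; this decomposition certifies tw(G) ≤ 3. Conversely, {2, 3, 6, 9} is a clique of size 4, and the vertices of any clique must share a bag in every tree decomposition; so some bag has ≥ 4 vertices and tw(G) ≥ 3. Hence tw(G) = 3 exactly.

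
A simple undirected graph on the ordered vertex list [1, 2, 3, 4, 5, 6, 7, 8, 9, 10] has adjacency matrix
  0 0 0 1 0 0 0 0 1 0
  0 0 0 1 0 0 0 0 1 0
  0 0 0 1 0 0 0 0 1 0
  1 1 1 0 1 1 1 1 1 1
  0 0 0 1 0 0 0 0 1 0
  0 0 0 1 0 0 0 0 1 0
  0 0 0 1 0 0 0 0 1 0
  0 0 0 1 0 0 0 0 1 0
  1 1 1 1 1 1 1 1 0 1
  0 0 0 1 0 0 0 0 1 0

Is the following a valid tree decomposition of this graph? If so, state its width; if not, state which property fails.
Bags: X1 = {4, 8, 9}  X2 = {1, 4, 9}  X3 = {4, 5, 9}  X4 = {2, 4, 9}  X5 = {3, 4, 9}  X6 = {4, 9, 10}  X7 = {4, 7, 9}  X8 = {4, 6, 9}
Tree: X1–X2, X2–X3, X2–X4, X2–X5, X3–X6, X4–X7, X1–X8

Vertex coverage: the bags together contain {1, 2, 3, 4, 5, 6, 7, 8, 9, 10}, the full vertex set. Edge coverage: each edge of G has both endpoints in at least one bag. Running intersection: for every vertex, the bags containing it form a connected subtree. All three properties hold, so this is a valid tree decomposition of width max|bag| − 1 = 2, and hence tw(G) ≤ 2.

Yes; width 2.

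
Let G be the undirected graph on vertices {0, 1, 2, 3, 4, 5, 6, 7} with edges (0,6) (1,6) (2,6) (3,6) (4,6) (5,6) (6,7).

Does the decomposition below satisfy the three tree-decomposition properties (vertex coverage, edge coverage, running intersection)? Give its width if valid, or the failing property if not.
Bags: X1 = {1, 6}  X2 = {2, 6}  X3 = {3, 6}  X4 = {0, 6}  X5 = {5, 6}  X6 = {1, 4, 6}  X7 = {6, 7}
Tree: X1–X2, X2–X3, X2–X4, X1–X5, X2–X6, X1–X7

No — bags containing vertex 1 are not connected in the tree.

A tree decomposition must satisfy three properties: every vertex lies in some bag; for every edge, both endpoints lie together in some bag; and for every vertex, the bags containing it form a connected subtree. Here bags containing vertex 1 are not connected in the tree, so the decomposition is invalid.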